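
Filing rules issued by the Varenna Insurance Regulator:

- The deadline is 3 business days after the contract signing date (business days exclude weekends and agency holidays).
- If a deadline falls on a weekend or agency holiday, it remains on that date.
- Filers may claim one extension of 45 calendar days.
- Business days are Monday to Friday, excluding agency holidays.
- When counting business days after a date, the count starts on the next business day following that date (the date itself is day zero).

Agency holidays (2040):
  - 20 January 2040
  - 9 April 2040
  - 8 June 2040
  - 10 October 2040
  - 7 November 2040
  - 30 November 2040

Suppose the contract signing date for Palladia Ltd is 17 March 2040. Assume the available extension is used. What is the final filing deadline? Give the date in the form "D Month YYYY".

5 May 2040

3 business days after 17 March 2040, excluding weekends and holidays, is 21 March 2040.
21 March 2040 falls on a Wednesday. The rules make no weekend/holiday allowance, so it remains 21 March 2040.
With the 45-day extension, 21 March 2040 becomes 5 May 2040.
No adjustment is made for weekends or holidays, so 5 May 2040 stands.
Deadline: 5 May 2040.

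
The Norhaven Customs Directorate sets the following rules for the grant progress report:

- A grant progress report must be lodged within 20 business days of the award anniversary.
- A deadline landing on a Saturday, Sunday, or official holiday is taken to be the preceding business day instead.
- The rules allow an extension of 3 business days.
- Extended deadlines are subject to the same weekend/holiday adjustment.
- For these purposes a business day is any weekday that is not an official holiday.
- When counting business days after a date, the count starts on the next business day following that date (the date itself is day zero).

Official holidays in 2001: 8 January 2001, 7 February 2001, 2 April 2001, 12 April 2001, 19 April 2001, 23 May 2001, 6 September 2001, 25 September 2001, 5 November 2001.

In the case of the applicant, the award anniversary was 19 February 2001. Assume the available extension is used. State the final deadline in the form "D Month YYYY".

22 March 2001

Starting the day after 19 February 2001 and counting 20 business days lands on 19 March 2001.
19 March 2001 is a Monday and not a listed holiday, so it stands.
Counting 3 further business days from 19 March 2001 reaches 22 March 2001.
22 March 2001 (Thursday) is already a business day.
Deadline: 22 March 2001.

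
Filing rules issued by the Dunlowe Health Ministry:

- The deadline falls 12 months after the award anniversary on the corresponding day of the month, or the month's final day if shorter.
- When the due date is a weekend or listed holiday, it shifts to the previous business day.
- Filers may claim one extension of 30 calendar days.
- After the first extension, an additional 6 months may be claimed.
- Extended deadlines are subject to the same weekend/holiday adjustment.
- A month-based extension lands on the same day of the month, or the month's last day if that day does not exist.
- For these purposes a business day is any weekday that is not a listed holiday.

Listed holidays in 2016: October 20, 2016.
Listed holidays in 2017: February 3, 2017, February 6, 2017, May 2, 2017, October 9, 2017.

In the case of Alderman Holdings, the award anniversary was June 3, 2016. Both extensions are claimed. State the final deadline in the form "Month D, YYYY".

December 29, 2017

Moving 12 months forward from June 3, 2016 on the corresponding day gives June 3, 2017.
June 3, 2017 is a Saturday; the preceding business day is June 2, 2017 (Friday).
With the 30-day extension, June 2, 2017 becomes July 2, 2017.
July 2, 2017 falls on a Sunday. Rolling to the preceding business day gives June 30, 2017, a Friday.
Add 6 months to June 30, 2017: December 30, 2017.
December 30, 2017 is a Saturday; the preceding business day is December 29, 2017 (Friday).
Deadline: December 29, 2017.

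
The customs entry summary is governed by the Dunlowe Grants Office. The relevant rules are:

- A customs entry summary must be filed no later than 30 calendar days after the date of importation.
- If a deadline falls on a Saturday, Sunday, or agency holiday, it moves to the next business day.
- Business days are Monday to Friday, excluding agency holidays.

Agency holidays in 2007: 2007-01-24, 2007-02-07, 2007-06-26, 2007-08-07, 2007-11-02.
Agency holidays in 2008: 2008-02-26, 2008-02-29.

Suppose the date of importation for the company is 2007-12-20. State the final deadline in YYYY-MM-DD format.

2008-01-21

From 2007-12-20, 30 calendar days later is 2008-01-19.
2008-01-19 falls on a Saturday. Rolling to the next business day gives 2008-01-21, a Monday.
The final due date is 2008-01-21.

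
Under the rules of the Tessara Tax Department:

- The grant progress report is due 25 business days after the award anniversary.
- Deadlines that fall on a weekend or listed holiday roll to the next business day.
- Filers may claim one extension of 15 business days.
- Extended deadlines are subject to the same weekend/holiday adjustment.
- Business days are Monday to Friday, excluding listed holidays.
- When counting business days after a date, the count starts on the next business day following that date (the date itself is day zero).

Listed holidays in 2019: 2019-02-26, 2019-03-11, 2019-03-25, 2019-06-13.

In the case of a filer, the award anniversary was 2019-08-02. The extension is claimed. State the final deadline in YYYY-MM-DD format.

25 business days after 2019-08-02, excluding weekends and holidays, is 2019-09-06.
Since 2019-09-06 is a Friday and not a holiday, the date is unchanged.
The 15-business-day extension runs from 2019-09-06 to 2019-09-27.
Since 2019-09-27 is a Friday and not a holiday, the date is unchanged.
The final due date is 2019-09-27.

2019-09-27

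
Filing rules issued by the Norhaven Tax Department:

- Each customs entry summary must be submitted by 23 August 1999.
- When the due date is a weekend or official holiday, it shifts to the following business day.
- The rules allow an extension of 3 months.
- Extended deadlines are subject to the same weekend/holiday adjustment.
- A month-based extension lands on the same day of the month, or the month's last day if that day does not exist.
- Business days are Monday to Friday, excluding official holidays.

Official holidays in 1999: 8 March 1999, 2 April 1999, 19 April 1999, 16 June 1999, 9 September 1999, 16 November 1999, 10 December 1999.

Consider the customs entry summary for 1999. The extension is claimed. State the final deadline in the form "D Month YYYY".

23 November 1999

The stated deadline is 23 August 1999.
23 August 1999 is a Monday and not a listed holiday, so it stands.
The 3 months extension carries 23 August 1999 to 23 November 1999.
23 November 1999 (Tuesday) is already a business day.
So the filing is due 23 November 1999.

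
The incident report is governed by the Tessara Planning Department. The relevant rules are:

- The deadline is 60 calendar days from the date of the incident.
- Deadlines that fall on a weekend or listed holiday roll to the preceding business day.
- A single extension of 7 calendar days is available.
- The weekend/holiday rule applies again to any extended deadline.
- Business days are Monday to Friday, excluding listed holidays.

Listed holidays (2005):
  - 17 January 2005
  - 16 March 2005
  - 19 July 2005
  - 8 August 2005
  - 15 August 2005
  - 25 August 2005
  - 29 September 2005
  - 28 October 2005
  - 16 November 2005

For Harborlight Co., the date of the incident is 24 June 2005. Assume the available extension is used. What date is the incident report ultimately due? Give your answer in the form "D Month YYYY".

From 24 June 2005, 60 calendar days later is 23 August 2005.
23 August 2005 (Tuesday) is already a business day.
The 7-calendar-day extension moves the deadline from 23 August 2005 to 30 August 2005.
30 August 2005 falls on a Tuesday, which is a business day, so no adjustment is needed.
Deadline: 30 August 2005.

30 August 2005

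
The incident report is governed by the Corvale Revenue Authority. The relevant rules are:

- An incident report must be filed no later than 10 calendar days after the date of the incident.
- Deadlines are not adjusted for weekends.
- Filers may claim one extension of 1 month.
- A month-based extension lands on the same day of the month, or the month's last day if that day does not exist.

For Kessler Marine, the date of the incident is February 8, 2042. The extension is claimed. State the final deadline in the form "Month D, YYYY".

Adding 10 calendar days to February 8, 2042 gives February 18, 2042.
February 18, 2042 is a Tuesday; no weekend or holiday adjustment applies.
Applying the 1 month extension: 1 month after February 18, 2042 is March 18, 2042.
No adjustment is made for weekends or holidays, so March 18, 2042 stands.
Final deadline: March 18, 2042.

March 18, 2042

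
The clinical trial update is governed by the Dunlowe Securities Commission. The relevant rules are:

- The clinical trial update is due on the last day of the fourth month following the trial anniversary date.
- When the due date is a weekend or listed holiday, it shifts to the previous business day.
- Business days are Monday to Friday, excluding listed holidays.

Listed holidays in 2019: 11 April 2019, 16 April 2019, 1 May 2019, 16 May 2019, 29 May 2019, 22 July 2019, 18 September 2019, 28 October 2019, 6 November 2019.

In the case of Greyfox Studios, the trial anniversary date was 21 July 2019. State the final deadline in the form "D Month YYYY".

4 months after 21 July 2019 falls in November 2019; the last day of that month is 30 November 2019.
30 November 2019 is a Saturday; the preceding business day is 29 November 2019 (Friday).
Final deadline: 29 November 2019.

29 November 2019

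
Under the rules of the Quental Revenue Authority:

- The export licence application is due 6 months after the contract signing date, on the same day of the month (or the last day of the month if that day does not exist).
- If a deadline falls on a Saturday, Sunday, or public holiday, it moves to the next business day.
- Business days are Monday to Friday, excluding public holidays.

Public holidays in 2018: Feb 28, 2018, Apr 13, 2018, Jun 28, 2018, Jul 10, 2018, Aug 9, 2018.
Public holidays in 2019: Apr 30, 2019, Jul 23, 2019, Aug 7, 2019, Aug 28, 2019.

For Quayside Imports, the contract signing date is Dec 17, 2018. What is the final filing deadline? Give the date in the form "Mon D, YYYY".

6 months after Dec 17, 2018, on the same day of the month, is Jun 17, 2019.
Jun 17, 2019 is a Monday and not a listed holiday, so it stands.
Deadline: Jun 17, 2019.

Jun 17, 2019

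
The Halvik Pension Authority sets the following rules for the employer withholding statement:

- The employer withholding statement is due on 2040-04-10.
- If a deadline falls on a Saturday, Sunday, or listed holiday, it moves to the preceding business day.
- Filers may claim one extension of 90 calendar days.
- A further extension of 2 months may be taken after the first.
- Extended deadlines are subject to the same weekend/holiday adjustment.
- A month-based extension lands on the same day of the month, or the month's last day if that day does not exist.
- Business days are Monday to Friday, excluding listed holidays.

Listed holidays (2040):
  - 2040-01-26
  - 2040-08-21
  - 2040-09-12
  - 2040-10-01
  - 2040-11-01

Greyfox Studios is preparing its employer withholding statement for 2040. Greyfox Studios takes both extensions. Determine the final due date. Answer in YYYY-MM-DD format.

2040-09-07

Start from the fixed due date, 2040-04-10.
2040-04-10 falls on a Tuesday, which is a business day, so no adjustment is needed.
The 90-calendar-day extension moves the deadline from 2040-04-10 to 2040-07-09.
2040-07-09 is a Monday and not a listed holiday, so it stands.
Add 2 months to 2040-07-09: 2040-09-09.
2040-09-09 is a Sunday; the preceding business day is 2040-09-07 (Friday).
Deadline: 2040-09-07.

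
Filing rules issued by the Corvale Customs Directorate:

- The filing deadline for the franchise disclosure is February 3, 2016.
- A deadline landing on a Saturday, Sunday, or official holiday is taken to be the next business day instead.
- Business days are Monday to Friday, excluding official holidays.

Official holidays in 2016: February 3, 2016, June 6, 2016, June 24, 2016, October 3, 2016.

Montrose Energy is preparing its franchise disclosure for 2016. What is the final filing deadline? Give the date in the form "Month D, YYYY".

Start from the fixed due date, February 3, 2016.
Because February 3, 2016 is a listed holiday, the deadline becomes February 4, 2016 (Thursday).
The final due date is February 4, 2016.

February 4, 2016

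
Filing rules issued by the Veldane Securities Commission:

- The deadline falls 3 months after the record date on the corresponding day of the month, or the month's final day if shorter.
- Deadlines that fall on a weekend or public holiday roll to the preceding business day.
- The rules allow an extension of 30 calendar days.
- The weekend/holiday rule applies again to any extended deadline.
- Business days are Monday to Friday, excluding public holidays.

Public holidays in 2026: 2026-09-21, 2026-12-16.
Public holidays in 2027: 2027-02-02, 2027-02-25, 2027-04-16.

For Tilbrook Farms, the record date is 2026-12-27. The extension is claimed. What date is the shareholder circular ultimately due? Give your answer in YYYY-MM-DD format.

Moving 3 months forward from 2026-12-27 on the corresponding day gives 2027-03-27.
2027-03-27 falls on a Saturday. Rolling to the preceding business day gives 2027-03-26, a Friday.
Add the 30 calendar-day extension to 2027-03-26: 2027-04-25.
2027-04-25 is a Sunday, so it moves to the preceding business day, 2027-04-23 (Friday).
The final due date is 2027-04-23.

2027-04-23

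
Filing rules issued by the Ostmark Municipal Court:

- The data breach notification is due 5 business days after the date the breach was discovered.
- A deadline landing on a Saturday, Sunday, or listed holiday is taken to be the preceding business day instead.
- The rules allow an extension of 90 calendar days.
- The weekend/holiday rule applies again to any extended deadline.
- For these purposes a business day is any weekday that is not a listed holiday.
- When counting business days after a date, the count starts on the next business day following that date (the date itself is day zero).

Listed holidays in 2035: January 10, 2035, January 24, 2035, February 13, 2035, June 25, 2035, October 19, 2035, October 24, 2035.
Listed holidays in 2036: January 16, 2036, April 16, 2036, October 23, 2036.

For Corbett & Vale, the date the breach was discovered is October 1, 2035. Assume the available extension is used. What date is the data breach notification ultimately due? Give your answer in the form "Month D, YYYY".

Counting 5 business days after October 1, 2035 (skipping weekends and listed holidays) reaches October 8, 2035.
October 8, 2035 falls on a Monday, which is a business day, so no adjustment is needed.
With the 90-day extension, October 8, 2035 becomes January 6, 2036.
January 6, 2036 is a Sunday; the preceding business day is January 4, 2036 (Friday).
Final deadline: January 4, 2036.

January 4, 2036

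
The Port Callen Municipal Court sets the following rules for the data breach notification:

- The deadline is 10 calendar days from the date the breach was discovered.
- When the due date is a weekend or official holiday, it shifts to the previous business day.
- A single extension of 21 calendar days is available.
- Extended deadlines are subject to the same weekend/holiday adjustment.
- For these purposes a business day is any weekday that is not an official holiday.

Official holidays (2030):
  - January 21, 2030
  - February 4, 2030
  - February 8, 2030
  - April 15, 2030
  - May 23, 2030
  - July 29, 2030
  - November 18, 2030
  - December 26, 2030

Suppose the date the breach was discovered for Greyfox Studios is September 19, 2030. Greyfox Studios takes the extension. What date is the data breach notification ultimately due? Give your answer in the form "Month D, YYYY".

October 18, 2030

10 calendar days after September 19, 2030 is September 29, 2030.
September 29, 2030 is a Sunday; the preceding business day is September 27, 2030 (Friday).
Applying the 21-calendar-day extension: September 27, 2030 + 21 days = October 18, 2030.
October 18, 2030 falls on a Friday, which is a business day, so no adjustment is needed.
So the filing is due October 18, 2030.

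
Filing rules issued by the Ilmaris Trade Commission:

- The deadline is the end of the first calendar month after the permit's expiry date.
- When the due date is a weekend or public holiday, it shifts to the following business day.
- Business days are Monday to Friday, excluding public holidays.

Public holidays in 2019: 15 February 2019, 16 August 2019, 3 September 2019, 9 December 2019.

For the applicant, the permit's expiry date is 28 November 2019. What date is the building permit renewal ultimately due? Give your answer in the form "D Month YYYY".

The first month after 28 November 2019 is December 2019, whose last day is 31 December 2019.
Since 31 December 2019 is a Tuesday and not a holiday, the date is unchanged.
So the filing is due 31 December 2019.

31 December 2019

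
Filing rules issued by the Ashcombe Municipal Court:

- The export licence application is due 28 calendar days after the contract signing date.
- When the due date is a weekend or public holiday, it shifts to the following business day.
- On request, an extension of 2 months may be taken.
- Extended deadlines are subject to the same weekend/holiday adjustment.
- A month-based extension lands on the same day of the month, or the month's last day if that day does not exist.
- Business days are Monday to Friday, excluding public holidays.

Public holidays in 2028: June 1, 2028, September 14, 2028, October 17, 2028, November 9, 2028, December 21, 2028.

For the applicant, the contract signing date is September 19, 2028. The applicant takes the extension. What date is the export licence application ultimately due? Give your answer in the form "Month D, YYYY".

December 18, 2028

28 calendar days after September 19, 2028 is October 17, 2028.
Because October 17, 2028 is a listed holiday, the deadline becomes October 18, 2028 (Wednesday).
Add 2 months to October 18, 2028: December 18, 2028.
December 18, 2028 (Monday) is already a business day.
The final due date is December 18, 2028.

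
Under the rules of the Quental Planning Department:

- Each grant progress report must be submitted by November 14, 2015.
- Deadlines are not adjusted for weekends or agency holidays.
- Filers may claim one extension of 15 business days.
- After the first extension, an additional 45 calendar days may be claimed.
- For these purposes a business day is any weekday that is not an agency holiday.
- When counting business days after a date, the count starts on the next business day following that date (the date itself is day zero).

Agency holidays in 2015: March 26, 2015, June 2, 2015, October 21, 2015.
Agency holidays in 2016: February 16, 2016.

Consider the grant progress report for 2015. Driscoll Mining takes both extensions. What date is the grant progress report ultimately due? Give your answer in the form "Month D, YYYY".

The statutory due date is November 14, 2015.
November 14, 2015 falls on a Saturday. The rules make no weekend/holiday allowance, so it remains November 14, 2015.
Applying the 15-business-day extension: 15 business days after November 14, 2015 is December 4, 2015.
No adjustment is made for weekends or holidays, so December 4, 2015 stands.
Add the 45 calendar-day extension to December 4, 2015: January 18, 2016.
January 18, 2016 falls on a Monday. The rules make no weekend/holiday allowance, so it remains January 18, 2016.
So the filing is due January 18, 2016.

January 18, 2016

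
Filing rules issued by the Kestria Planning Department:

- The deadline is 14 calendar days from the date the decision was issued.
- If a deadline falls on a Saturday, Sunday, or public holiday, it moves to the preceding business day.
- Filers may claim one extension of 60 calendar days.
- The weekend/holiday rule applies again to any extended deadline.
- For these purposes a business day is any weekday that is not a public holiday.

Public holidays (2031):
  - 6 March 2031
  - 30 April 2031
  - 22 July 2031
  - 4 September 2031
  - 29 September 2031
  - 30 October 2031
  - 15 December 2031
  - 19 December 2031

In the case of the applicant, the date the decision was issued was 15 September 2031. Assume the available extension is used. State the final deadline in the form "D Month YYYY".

From 15 September 2031, 14 calendar days later is 29 September 2031.
29 September 2031 is a listed holiday, so it moves to the preceding business day, 26 September 2031 (Friday).
With the 60-day extension, 26 September 2031 becomes 25 November 2031.
Since 25 November 2031 is a Tuesday and not a holiday, the date is unchanged.
Deadline: 25 November 2031.

25 November 2031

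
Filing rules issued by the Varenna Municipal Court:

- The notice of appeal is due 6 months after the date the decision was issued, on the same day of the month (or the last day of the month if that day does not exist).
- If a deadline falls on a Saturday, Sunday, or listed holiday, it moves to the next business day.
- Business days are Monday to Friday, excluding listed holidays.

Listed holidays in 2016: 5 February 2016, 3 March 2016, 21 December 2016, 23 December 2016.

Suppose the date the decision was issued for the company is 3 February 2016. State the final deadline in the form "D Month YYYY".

3 August 2016

6 months from 3 February 2016 is 3 August 2016.
3 August 2016 is a Wednesday and not a listed holiday, so it stands.
Final deadline: 3 August 2016.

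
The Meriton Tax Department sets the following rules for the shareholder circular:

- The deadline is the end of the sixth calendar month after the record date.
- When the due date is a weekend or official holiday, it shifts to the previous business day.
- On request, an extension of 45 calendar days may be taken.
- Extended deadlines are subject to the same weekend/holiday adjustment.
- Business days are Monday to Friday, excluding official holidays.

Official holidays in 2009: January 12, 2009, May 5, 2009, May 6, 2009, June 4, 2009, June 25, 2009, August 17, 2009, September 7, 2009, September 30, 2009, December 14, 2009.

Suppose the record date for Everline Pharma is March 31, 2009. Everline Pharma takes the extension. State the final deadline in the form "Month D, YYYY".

6 months after March 31, 2009 is September 2009; that month ends on September 30, 2009.
September 30, 2009 falls on a listed holiday. Rolling to the preceding business day gives September 29, 2009, a Tuesday.
The 45-calendar-day extension moves the deadline from September 29, 2009 to November 13, 2009.
November 13, 2009 is a Friday and not a listed holiday, so it stands.
Deadline: November 13, 2009.

November 13, 2009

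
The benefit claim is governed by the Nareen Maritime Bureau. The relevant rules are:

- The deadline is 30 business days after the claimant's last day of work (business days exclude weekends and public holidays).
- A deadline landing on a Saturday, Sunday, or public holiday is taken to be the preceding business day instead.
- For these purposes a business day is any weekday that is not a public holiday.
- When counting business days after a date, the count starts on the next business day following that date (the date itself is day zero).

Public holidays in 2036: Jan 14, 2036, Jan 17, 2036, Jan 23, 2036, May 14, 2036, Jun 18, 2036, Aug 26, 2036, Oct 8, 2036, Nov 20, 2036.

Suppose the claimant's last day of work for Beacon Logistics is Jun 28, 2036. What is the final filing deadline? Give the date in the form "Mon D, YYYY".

Starting the day after Jun 28, 2036 and counting 30 business days lands on Aug 8, 2036.
Since Aug 8, 2036 is a Friday and not a holiday, the date is unchanged.
The final due date is Aug 8, 2036.

Aug 8, 2036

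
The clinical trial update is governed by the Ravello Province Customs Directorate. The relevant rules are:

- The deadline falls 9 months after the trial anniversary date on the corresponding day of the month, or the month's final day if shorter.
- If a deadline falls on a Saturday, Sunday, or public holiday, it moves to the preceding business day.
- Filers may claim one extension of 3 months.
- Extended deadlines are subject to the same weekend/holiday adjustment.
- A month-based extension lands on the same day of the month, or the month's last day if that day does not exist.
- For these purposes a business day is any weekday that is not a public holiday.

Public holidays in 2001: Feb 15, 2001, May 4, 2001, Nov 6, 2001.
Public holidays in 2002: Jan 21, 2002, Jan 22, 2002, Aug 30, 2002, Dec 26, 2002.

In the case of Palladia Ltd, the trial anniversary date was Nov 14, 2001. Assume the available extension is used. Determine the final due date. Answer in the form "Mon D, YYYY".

Nov 14, 2002

9 months from Nov 14, 2001 is Aug 14, 2002.
Since Aug 14, 2002 is a Wednesday and not a holiday, the date is unchanged.
Applying the 3 months extension: 3 months after Aug 14, 2002 is Nov 14, 2002.
Nov 14, 2002 (Thursday) is already a business day.
The final due date is Nov 14, 2002.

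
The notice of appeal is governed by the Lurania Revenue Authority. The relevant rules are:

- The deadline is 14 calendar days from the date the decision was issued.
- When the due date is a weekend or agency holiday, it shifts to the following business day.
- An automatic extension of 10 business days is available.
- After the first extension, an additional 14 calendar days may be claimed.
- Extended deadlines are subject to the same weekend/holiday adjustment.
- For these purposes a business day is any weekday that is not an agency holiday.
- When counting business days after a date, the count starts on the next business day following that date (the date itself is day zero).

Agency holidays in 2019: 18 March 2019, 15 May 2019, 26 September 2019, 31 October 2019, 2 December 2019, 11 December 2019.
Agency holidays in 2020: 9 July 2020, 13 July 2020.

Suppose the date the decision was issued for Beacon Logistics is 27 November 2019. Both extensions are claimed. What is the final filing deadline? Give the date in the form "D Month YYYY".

From 27 November 2019, 14 calendar days later is 11 December 2019.
11 December 2019 is a listed holiday; the next business day is 12 December 2019 (Thursday).
The 10-business-day extension runs from 12 December 2019 to 26 December 2019.
26 December 2019 is a Thursday and not a listed holiday, so it stands.
With the 14-day extension, 26 December 2019 becomes 9 January 2020.
9 January 2020 is a Thursday and not a listed holiday, so it stands.
Deadline: 9 January 2020.

9 January 2020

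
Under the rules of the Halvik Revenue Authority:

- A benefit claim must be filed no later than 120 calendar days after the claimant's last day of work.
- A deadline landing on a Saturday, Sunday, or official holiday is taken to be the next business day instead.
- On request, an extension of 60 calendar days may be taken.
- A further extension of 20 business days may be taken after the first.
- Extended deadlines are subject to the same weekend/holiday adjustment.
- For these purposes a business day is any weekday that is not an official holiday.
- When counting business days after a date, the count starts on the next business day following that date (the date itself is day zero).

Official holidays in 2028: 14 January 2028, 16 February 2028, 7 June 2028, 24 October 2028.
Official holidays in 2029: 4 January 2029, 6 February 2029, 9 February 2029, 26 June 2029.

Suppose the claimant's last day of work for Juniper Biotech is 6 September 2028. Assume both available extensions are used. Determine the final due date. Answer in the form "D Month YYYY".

3 April 2029

Adding 120 calendar days to 6 September 2028 gives 4 January 2029.
Because 4 January 2029 is a listed holiday, the deadline becomes 5 January 2029 (Friday).
Add the 60 calendar-day extension to 5 January 2029: 6 March 2029.
Since 6 March 2029 is a Tuesday and not a holiday, the date is unchanged.
Applying the 20-business-day extension: 20 business days after 6 March 2029 is 3 April 2029.
3 April 2029 (Tuesday) is already a business day.
The final due date is 3 April 2029.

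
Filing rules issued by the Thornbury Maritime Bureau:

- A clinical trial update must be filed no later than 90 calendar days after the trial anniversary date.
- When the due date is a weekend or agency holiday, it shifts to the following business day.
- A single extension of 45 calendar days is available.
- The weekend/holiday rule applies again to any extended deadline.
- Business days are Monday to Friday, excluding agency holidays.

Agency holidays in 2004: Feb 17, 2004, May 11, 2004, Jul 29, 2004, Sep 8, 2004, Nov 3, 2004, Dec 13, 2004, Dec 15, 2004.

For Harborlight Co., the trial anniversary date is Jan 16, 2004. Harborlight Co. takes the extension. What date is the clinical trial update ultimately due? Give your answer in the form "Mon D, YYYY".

Adding 90 calendar days to Jan 16, 2004 gives Apr 15, 2004.
Apr 15, 2004 (Thursday) is already a business day.
With the 45-day extension, Apr 15, 2004 becomes May 30, 2004.
May 30, 2004 is a Sunday; the next business day is May 31, 2004 (Monday).
Final deadline: May 31, 2004.

May 31, 2004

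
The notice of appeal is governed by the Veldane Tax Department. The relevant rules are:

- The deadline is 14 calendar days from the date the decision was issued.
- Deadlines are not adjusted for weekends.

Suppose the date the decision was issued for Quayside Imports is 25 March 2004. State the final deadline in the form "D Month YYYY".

8 April 2004

From 25 March 2004, 14 calendar days later is 8 April 2004.
8 April 2004 is a Thursday; no weekend or holiday adjustment applies.
The final due date is 8 April 2004.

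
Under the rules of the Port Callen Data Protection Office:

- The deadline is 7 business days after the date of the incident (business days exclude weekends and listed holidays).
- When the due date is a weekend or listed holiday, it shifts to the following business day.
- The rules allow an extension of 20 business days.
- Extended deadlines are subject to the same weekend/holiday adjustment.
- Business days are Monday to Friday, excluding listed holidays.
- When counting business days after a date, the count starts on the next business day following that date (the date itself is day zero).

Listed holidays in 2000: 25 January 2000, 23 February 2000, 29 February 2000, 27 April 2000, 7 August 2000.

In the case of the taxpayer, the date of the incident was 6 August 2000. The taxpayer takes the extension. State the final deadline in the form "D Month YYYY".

13 September 2000

Starting the day after 6 August 2000 and counting 7 business days lands on 16 August 2000.
Since 16 August 2000 is a Wednesday and not a holiday, the date is unchanged.
Counting 20 further business days from 16 August 2000 reaches 13 September 2000.
13 September 2000 falls on a Wednesday, which is a business day, so no adjustment is needed.
Deadline: 13 September 2000.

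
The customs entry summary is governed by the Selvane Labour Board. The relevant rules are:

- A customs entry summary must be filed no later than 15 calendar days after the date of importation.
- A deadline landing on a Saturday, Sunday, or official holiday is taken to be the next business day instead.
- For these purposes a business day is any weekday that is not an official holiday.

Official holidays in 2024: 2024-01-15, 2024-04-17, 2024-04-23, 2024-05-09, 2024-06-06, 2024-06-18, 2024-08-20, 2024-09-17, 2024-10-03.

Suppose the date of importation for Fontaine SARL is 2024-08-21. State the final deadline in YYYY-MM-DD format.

15 calendar days after 2024-08-21 is 2024-09-05.
2024-09-05 (Thursday) is already a business day.
So the filing is due 2024-09-05.

2024-09-05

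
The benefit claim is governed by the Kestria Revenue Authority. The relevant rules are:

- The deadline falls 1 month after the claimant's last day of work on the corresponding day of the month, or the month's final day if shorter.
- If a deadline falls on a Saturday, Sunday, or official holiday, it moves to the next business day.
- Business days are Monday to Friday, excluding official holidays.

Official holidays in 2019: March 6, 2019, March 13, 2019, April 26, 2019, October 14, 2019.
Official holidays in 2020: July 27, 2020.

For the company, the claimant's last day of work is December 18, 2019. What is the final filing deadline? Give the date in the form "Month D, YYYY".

Moving 1 month forward from December 18, 2019 on the corresponding day gives January 18, 2020.
January 18, 2020 is a Saturday; the next business day is January 20, 2020 (Monday).
So the filing is due January 20, 2020.

January 20, 2020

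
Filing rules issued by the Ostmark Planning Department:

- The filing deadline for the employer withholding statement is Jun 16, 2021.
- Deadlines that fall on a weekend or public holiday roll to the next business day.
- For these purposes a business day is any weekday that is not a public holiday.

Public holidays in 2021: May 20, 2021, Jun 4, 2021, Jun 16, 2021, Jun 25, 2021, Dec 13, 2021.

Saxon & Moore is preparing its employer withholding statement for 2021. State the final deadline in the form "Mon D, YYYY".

Start from the fixed due date, Jun 16, 2021.
Because Jun 16, 2021 is a listed holiday, the deadline becomes Jun 17, 2021 (Thursday).
So the filing is due Jun 17, 2021.

Jun 17, 2021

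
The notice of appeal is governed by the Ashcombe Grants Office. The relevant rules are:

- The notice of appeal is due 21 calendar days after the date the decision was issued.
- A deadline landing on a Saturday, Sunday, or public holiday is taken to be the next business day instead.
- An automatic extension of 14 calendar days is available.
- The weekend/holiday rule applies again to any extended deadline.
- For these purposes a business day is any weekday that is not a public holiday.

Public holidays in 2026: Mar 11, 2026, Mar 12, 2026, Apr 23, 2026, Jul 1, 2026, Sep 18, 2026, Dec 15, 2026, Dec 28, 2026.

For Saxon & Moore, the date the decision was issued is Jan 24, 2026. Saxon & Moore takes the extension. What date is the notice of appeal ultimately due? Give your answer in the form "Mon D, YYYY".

21 calendar days after Jan 24, 2026 is Feb 14, 2026.
Feb 14, 2026 is a Saturday; the next business day is Feb 16, 2026 (Monday).
Add the 14 calendar-day extension to Feb 16, 2026: Mar 2, 2026.
Mar 2, 2026 (Monday) is already a business day.
Final deadline: Mar 2, 2026.

Mar 2, 2026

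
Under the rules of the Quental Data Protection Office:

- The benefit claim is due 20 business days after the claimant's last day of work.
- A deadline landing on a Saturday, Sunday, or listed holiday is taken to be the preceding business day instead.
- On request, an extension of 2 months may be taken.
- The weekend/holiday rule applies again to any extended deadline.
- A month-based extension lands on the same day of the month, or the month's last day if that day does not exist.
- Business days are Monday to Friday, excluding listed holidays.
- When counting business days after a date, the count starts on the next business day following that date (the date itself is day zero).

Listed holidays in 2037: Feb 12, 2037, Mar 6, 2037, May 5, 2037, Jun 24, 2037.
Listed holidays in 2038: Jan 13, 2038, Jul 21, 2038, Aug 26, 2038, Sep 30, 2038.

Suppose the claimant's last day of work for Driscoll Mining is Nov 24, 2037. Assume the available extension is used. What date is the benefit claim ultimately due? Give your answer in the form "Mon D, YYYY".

Starting the day after Nov 24, 2037 and counting 20 business days lands on Dec 22, 2037.
Dec 22, 2037 (Tuesday) is already a business day.
Add 2 months to Dec 22, 2037: Feb 22, 2038.
Feb 22, 2038 is a Monday and not a listed holiday, so it stands.
The final due date is Feb 22, 2038.

Feb 22, 2038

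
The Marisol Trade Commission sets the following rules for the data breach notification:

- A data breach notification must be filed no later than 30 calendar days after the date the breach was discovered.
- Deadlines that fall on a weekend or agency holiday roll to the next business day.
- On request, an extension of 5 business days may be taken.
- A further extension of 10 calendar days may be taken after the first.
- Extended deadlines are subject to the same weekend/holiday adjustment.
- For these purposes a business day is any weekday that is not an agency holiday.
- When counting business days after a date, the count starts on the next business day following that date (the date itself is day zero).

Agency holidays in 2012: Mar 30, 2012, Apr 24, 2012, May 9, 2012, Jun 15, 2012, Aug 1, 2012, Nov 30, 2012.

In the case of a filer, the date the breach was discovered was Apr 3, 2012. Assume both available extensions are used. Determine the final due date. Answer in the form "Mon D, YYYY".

May 21, 2012

Trigger date Apr 3, 2012 + 30 calendar days = May 3, 2012.
May 3, 2012 (Thursday) is already a business day.
Applying the 5-business-day extension: 5 business days after May 3, 2012 is May 11, 2012.
May 11, 2012 (Friday) is already a business day.
With the 10-day extension, May 11, 2012 becomes May 21, 2012.
May 21, 2012 falls on a Monday, which is a business day, so no adjustment is needed.
So the filing is due May 21, 2012.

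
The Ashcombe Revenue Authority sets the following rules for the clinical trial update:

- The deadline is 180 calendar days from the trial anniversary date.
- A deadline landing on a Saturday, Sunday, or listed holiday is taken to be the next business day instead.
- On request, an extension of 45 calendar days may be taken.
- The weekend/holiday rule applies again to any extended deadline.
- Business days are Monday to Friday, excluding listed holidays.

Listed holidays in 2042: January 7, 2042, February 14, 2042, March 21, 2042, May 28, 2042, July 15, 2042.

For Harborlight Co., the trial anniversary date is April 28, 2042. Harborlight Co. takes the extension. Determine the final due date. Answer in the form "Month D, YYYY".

December 11, 2042

180 calendar days after April 28, 2042 is October 25, 2042.
October 25, 2042 falls on a Saturday. Rolling to the next business day gives October 27, 2042, a Monday.
Applying the 45-calendar-day extension: October 27, 2042 + 45 days = December 11, 2042.
December 11, 2042 (Thursday) is already a business day.
The final due date is December 11, 2042.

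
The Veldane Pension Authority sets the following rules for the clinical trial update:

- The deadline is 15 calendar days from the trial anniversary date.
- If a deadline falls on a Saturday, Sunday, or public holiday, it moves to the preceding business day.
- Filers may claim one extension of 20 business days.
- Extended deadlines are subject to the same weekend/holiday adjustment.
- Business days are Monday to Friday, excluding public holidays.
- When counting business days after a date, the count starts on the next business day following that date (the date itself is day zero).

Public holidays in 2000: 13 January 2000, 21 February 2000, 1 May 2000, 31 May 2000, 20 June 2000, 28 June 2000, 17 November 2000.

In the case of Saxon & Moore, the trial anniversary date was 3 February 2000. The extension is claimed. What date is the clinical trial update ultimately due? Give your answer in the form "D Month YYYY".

20 March 2000

Adding 15 calendar days to 3 February 2000 gives 18 February 2000.
18 February 2000 is a Friday and not a listed holiday, so it stands.
Counting 20 further business days from 18 February 2000 reaches 20 March 2000.
20 March 2000 falls on a Monday, which is a business day, so no adjustment is needed.
The final due date is 20 March 2000.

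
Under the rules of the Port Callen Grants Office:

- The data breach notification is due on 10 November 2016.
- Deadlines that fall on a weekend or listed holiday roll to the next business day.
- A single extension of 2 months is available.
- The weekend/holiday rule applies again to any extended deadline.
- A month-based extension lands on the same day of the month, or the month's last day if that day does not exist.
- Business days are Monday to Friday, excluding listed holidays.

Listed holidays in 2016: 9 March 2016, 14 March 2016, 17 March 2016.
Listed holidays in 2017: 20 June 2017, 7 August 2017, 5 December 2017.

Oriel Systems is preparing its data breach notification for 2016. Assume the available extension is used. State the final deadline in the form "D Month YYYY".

The statutory due date is 10 November 2016.
10 November 2016 (Thursday) is already a business day.
Add 2 months to 10 November 2016: 10 January 2017.
10 January 2017 is a Tuesday and not a listed holiday, so it stands.
So the filing is due 10 January 2017.

10 January 2017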